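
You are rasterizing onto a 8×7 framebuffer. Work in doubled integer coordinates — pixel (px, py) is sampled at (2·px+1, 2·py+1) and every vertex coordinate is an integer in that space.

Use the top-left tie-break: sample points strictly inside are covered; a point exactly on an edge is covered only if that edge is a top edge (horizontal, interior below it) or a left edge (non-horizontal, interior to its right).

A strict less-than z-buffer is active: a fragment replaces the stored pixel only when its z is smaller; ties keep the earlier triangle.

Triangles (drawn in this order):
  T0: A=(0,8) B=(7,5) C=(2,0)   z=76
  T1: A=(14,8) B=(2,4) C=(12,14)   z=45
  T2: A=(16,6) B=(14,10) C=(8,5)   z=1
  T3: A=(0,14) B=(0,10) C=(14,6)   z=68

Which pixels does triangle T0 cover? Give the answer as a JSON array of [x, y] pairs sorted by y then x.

T0:
  2·area = 50  (B↔C swapped to make it positive)
  edge (0, 8)→(2, 0): d=(2,-8) top-left  bias=+0
  edge (2, 0)→(7, 5): d=(5,5) right/bottom  bias=-1
  edge (7, 5)→(0, 8): d=(-7,3) right/bottom  bias=-1
    (1,0)@(3, 1): e=[10,0,40] → ·  [on edge]
    (1,1)@(3, 3): e=[14,10,26] → █
    (2,1)@(5, 3): e=[30,0,20] → ·  [on edge]
    (0,2)@(1, 5): e=[2,30,18] → █
    (2,2)@(5, 5): e=[34,10,6] → █
    (3,2)@(7, 5): e=[50,0,0] → ·  [on edge]
    (0,3)@(1, 7): e=[6,40,4] → █
    (1,3)@(3, 7): e=[22,30,-2] → ·
    (2,3)@(5, 7): e=[38,20,-8] → ·
    (4,3)@(9, 7): e=[70,0,-20] → ·  [on edge]
    (0,4)@(1, 9): e=[10,50,-10] → ·
    (5,4)@(11, 9): e=[90,0,-40] → ·  [on edge]
    (6,5)@(13, 11): e=[110,0,-60] → ·  [on edge]
    (7,6)@(15, 13): e=[130,0,-80] → ·  [on edge]
  covered (5 px):
    · · · · · · · ·
    · █ · · · · · ·
    █ █ █ · · · · ·
    █ · · · · · · ·
    · · · · · · · ·
    · · · · · · · ·
    · · · · · · · ·
T1:
  2·area = 80  (B↔C swapped to make it positive)
  edge (14, 8)→(12, 14): d=(-2,6) right/bottom  bias=-1
  edge (12, 14)→(2, 4): d=(-10,-10) top-left  bias=+0
  edge (2, 4)→(14, 8): d=(12,4) right/bottom  bias=-1
    (0,1)@(1, 3): e=[88,0,-8] → ·  [on edge]
    (1,2)@(3, 5): e=[72,0,8] → █  [on edge]
    (2,2)@(5, 5): e=[60,20,0] → ·  [on edge]
    (7,2)@(15, 5): e=[0,120,-40] → ·  [on edge]
    (1,3)@(3, 7): e=[68,-20,32] → ·
    (2,3)@(5, 7): e=[56,0,24] → █  [on edge]
    (3,3)@(7, 7): e=[44,20,16] → █
    (4,3)@(9, 7): e=[32,40,8] → █
    (5,3)@(11, 7): e=[20,60,0] → ·  [on edge]
    (2,4)@(5, 9): e=[52,-20,48] → ·
    (3,4)@(7, 9): e=[40,0,40] → █  [on edge]
    (5,4)@(11, 9): e=[16,40,24] → █
    (4,5)@(9, 11): e=[24,0,56] → █  [on edge]
    (6,5)@(13, 11): e=[0,40,40] → ·  [on edge]
    (5,6)@(11, 13): e=[8,0,72] → █  [on edge]
  covered (11 px):
    · · · · · · · ·
    · · · · · · · ·
    · █ · · · · · ·
    · · █ █ █ · · ·
    · · · █ █ █ █ ·
    · · · · █ █ · ·
    · · · · · █ · ·
T2:
  2·area = 34
  edge (16, 6)→(14, 10): d=(-2,4) right/bottom  bias=-1
  edge (14, 10)→(8, 5): d=(-6,-5) top-left  bias=+0
  edge (8, 5)→(16, 6): d=(8,1) right/bottom  bias=-1
    (5,3)@(11, 7): e=[18,3,13] → █
    (6,3)@(13, 7): e=[10,13,11] → █
    (7,3)@(15, 7): e=[2,23,9] → █
    (5,4)@(11, 9): e=[14,-9,29] → ·
    (6,4)@(13, 9): e=[6,1,27] → █
    (7,4)@(15, 9): e=[-2,11,25] → ·
    (6,5)@(13, 11): e=[2,-11,43] → ·
  covered (4 px):
    · · · · · · · ·
    · · · · · · · ·
    · · · · · · · ·
    · · · · · █ █ █
    · · · · · · █ ·
    · · · · · · · ·
    · · · · · · · ·
T3:
  2·area = 56
  edge (0, 14)→(0, 10): d=(0,-4) top-left  bias=+0
  edge (0, 10)→(14, 6): d=(14,-4) top-left  bias=+0
  edge (14, 6)→(0, 14): d=(-14,8) right/bottom  bias=-1
    (5,3)@(11, 7): e=[44,2,10] → █
    (6,3)@(13, 7): e=[52,10,-6] → ·
    (2,4)@(5, 9): e=[20,6,30] → █
    (3,4)@(7, 9): e=[28,14,14] → █
    (4,4)@(9, 9): e=[36,22,-2] → ·
    (5,4)@(11, 9): e=[44,30,-18] → ·
    (0,5)@(1, 11): e=[4,18,34] → █
    (1,5)@(3, 11): e=[12,26,18] → █
    (3,5)@(7, 11): e=[28,42,-14] → ·
    (0,6)@(1, 13): e=[4,46,6] → █
    (1,6)@(3, 13): e=[12,54,-10] → ·
    (2,6)@(5, 13): e=[20,62,-26] → ·
  covered (7 px):
    · · · · · · · ·
    · · · · · · · ·
    · · · · · · · ·
    · · · · · █ · ·
    · · █ █ · · · ·
    █ █ █ · · · · ·
    █ · · · · · · ·

Final: [[1,1],[0,2],[1,2],[2,2],[0,3]]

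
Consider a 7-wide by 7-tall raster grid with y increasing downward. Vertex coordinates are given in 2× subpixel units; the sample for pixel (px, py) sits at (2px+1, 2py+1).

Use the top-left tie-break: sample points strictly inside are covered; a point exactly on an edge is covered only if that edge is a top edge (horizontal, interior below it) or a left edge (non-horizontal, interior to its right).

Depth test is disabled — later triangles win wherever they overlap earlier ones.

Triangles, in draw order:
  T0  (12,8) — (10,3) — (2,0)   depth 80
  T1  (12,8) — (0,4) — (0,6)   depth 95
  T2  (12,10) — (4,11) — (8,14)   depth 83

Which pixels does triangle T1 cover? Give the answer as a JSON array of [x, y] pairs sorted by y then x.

T0:
  2·area = 34  (B↔C swapped to make it positive)
  edge (12, 8)→(2, 0): d=(-10,-8) top-left  bias=+0
  edge (2, 0)→(10, 3): d=(8,3) right/bottom  bias=-1
  edge (10, 3)→(12, 8): d=(2,5) right/bottom  bias=-1
    (3,1)@(7, 3): e=[10,9,15] → #
    (4,1)@(9, 3): e=[26,3,5] → #
    (5,1)@(11, 3): e=[42,-3,-5] → ·
    (3,2)@(7, 5): e=[-10,25,19] → ·
    (4,2)@(9, 5): e=[6,19,9] → #
    (5,2)@(11, 5): e=[22,13,-1] → ·
    (4,3)@(9, 7): e=[-14,35,13] → ·
    (5,3)@(11, 7): e=[2,29,3] → #
    (6,3)@(13, 7): e=[18,23,-7] → ·
    (5,4)@(11, 9): e=[-18,45,7] → ·
  covered (4 px):
    · · · · · · ·
    · · · # # · ·
    · · · · # · ·
    · · · · · # ·
    · · · · · · ·
    · · · · · · ·
    · · · · · · ·
T1:
  2·area = 24  (B↔C swapped to make it positive)
  edge (12, 8)→(0, 6): d=(-12,-2) top-left  bias=+0
  edge (0, 6)→(0, 4): d=(0,-2) top-left  bias=+0
  edge (0, 4)→(12, 8): d=(12,4) right/bottom  bias=-1
    (0,2)@(1, 5): e=[14,2,8] → #
    (1,2)@(3, 5): e=[18,6,0] → ·  [on edge]
    (0,3)@(1, 7): e=[-10,2,32] → ·
    (3,3)@(7, 7): e=[2,14,8] → #
    (4,3)@(9, 7): e=[6,18,0] → ·  [on edge]
    (3,4)@(7, 9): e=[-22,14,32] → ·
  covered (2 px):
    · · · · · · ·
    · · · · · · ·
    # · · · · · ·
    · · · # · · ·
    · · · · · · ·
    · · · · · · ·
    · · · · · · ·
T2:
  2·area = 28  (B↔C swapped to make it positive)
  edge (12, 10)→(8, 14): d=(-4,4) right/bottom  bias=-1
  edge (8, 14)→(4, 11): d=(-4,-3) top-left  bias=+0
  edge (4, 11)→(12, 10): d=(8,-1) top-left  bias=+0
    (6,4)@(13, 9): e=[0,35,-7] → ·  [on edge]
    (2,5)@(5, 11): e=[24,3,1] → #
    (3,5)@(7, 11): e=[16,9,3] → #
    (4,5)@(9, 11): e=[8,15,5] → #
    (5,5)@(11, 11): e=[0,21,7] → ·  [on edge]
    (2,6)@(5, 13): e=[16,-5,17] → ·
    (3,6)@(7, 13): e=[8,1,19] → #
    (4,6)@(9, 13): e=[0,7,21] → ·  [on edge]
  covered (4 px):
    · · · · · · ·
    · · · · · · ·
    · · · · · · ·
    · · · · · · ·
    · · · · · · ·
    · · # # # · ·
    · · · # · · ·

Final: [[0,2],[3,3]]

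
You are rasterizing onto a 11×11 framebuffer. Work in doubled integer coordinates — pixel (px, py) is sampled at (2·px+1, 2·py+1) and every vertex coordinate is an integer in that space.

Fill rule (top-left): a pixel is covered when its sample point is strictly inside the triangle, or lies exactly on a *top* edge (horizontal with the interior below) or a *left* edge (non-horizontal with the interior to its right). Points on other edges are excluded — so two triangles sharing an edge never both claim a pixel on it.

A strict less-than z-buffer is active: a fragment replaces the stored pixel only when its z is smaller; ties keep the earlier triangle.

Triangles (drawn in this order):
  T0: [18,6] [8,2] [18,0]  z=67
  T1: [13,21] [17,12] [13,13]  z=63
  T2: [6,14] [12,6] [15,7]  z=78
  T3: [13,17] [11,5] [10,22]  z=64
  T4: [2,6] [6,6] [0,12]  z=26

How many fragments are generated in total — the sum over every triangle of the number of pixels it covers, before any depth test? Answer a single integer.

T0:
  2·area = 60
  edge (18, 6)→(8, 2): d=(-10,-4) top-left  bias=+0
  edge (8, 2)→(18, 0): d=(10,-2) top-left  bias=+0
  edge (18, 0)→(18, 6): d=(0,6) right/bottom  bias=-1
    (6,0)@(13, 1): e=[30,0,30] → █  [on edge]
    (7,0)@(15, 1): e=[38,4,18] → █
    (8,0)@(17, 1): e=[46,8,6] → █
    (9,0)@(19, 1): e=[54,12,-6] → ·
    (1,1)@(3, 3): e=[-30,0,90] → ·  [on edge]
    (5,1)@(11, 3): e=[2,16,42] → █
    (9,1)@(19, 3): e=[34,32,-6] → ·
    (5,2)@(11, 5): e=[-18,36,42] → ·
    (6,2)@(13, 5): e=[-10,40,30] → ·
    (7,2)@(15, 5): e=[-2,44,18] → ·
    (8,2)@(17, 5): e=[6,48,6] → █
    (9,2)@(19, 5): e=[14,52,-6] → ·
  covered (8 px):
    · · · · · · █ █ █ · ·
    · · · · · █ █ █ █ · ·
    · · · · · · · · █ · ·
    · · · · · · · · · · ·
    · · · · · · · · · · ·
    · · · · · · · · · · ·
    · · · · · · · · · · ·
    · · · · · · · · · · ·
    · · · · · · · · · · ·
    · · · · · · · · · · ·
    · · · · · · · · · · ·
T1:
  2·area = 32  (B↔C swapped to make it positive)
  edge (13, 21)→(13, 13): d=(0,-8) top-left  bias=+0
  edge (13, 13)→(17, 12): d=(4,-1) top-left  bias=+0
  edge (17, 12)→(13, 21): d=(-4,9) right/bottom  bias=-1
    (6,0)@(13, 1): e=[0,-48,80] → ·  [on edge]
    (6,1)@(13, 3): e=[0,-40,72] → ·  [on edge]
    (10,1)@(21, 3): e=[64,-32,0] → ·  [on edge]
    (6,2)@(13, 5): e=[0,-32,64] → ·  [on edge]
    (6,3)@(13, 7): e=[0,-24,56] → ·  [on edge]
    (6,4)@(13, 9): e=[0,-16,48] → ·  [on edge]
    (6,5)@(13, 11): e=[0,-8,40] → ·  [on edge]
    (10,5)@(21, 11): e=[64,0,-32] → ·  [on edge]
    (6,6)@(13, 13): e=[0,0,32] → █  [on edge]
    (7,6)@(15, 13): e=[16,2,14] → █
    (8,6)@(17, 13): e=[32,4,-4] → ·
    (2,7)@(5, 15): e=[-64,0,96] → ·  [on edge]
    (6,7)@(13, 15): e=[0,8,24] → █  [on edge]
    (6,8)@(13, 17): e=[0,16,16] → █  [on edge]
    (6,9)@(13, 19): e=[0,24,8] → █  [on edge]
    (6,10)@(13, 21): e=[0,32,0] → ·  [on edge]
  covered (6 px):
    · · · · · · · · · · ·
    · · · · · · · · · · ·
    · · · · · · · · · · ·
    · · · · · · · · · · ·
    · · · · · · · · · · ·
    · · · · · · · · · · ·
    · · · · · · █ █ · · ·
    · · · · · · █ █ · · ·
    · · · · · · █ · · · ·
    · · · · · · █ · · · ·
    · · · · · · · · · · ·
T2:
  2·area = 30
  edge (6, 14)→(12, 6): d=(6,-8) top-left  bias=+0
  edge (12, 6)→(15, 7): d=(3,1) right/bottom  bias=-1
  edge (15, 7)→(6, 14): d=(-9,7) right/bottom  bias=-1
    (1,1)@(3, 3): e=[-90,0,120] → ·  [on edge]
    (4,2)@(9, 5): e=[-30,0,60] → ·  [on edge]
    (6,3)@(13, 7): e=[14,2,14] → █
    (7,3)@(15, 7): e=[30,0,0] → ·  [on edge]
    (5,4)@(11, 9): e=[10,10,10] → █
    (6,4)@(13, 9): e=[26,8,-4] → ·
    (10,4)@(21, 9): e=[90,0,-60] → ·  [on edge]
    (4,5)@(9, 11): e=[6,18,6] → █
    (5,5)@(11, 11): e=[22,16,-8] → ·
    (3,6)@(7, 13): e=[2,26,2] → █
    (4,6)@(9, 13): e=[18,24,-12] → ·
    (3,7)@(7, 15): e=[14,32,-16] → ·
  covered (4 px):
    · · · · · · · · · · ·
    · · · · · · · · · · ·
    · · · · · · · · · · ·
    · · · · · · █ · · · ·
    · · · · · █ · · · · ·
    · · · · █ · · · · · ·
    · · · █ · · · · · · ·
    · · · · · · · · · · ·
    · · · · · · · · · · ·
    · · · · · · · · · · ·
    · · · · · · · · · · ·
T3:
  2·area = 46  (B↔C swapped to make it positive)
  edge (13, 17)→(10, 22): d=(-3,5) right/bottom  bias=-1
  edge (10, 22)→(11, 5): d=(1,-17) top-left  bias=+0
  edge (11, 5)→(13, 17): d=(2,12) right/bottom  bias=-1
    (5,2)@(11, 5): e=[46,0,0] → ·  [on edge]
    (5,3)@(11, 7): e=[40,2,4] → █
    (6,3)@(13, 7): e=[30,36,-20] → ·
    (9,3)@(19, 7): e=[0,138,-92] → ·  [on edge]
    (5,4)@(11, 9): e=[34,4,8] → █
    (6,4)@(13, 9): e=[24,38,-16] → ·
    (5,5)@(11, 11): e=[28,6,12] → █
    (6,5)@(13, 11): e=[18,40,-12] → ·
    (5,6)@(11, 13): e=[22,8,16] → █
    (6,6)@(13, 13): e=[12,42,-8] → ·
    (5,7)@(11, 15): e=[16,10,20] → █
    (6,7)@(13, 15): e=[6,44,-4] → ·
    (6,8)@(13, 17): e=[0,46,0] → ·  [on edge]
  covered (7 px):
    · · · · · · · · · · ·
    · · · · · · · · · · ·
    · · · · · · · · · · ·
    · · · · · █ · · · · ·
    · · · · · █ · · · · ·
    · · · · · █ · · · · ·
    · · · · · █ · · · · ·
    · · · · · █ · · · · ·
    · · · · · █ · · · · ·
    · · · · · █ · · · · ·
    · · · · · · · · · · ·
T4:
  2·area = 24
  edge (2, 6)→(6, 6): d=(4,0) top-left  bias=+0
  edge (6, 6)→(0, 12): d=(-6,6) right/bottom  bias=-1
  edge (0, 12)→(2, 6): d=(2,-6) top-left  bias=+0
    (5,0)@(11, 1): e=[-20,0,44] → ·  [on edge]
    (1,1)@(3, 3): e=[-12,36,0] → ·  [on edge]
    (4,1)@(9, 3): e=[-12,0,36] → ·  [on edge]
    (3,2)@(7, 5): e=[-4,0,28] → ·  [on edge]
    (1,3)@(3, 7): e=[4,12,8] → █
    (2,3)@(5, 7): e=[4,0,20] → ·  [on edge]
    (0,4)@(1, 9): e=[12,12,0] → █  [on edge]
    (1,4)@(3, 9): e=[12,0,12] → ·  [on edge]
    (0,5)@(1, 11): e=[20,0,4] → ·  [on edge]
  covered (2 px):
    · · · · · · · · · · ·
    · · · · · · · · · · ·
    · · · · · · · · · · ·
    · █ · · · · · · · · ·
    █ · · · · · · · · · ·
    · · · · · · · · · · ·
    · · · · · · · · · · ·
    · · · · · · · · · · ·
    · · · · · · · · · · ·
    · · · · · · · · · · ·
    · · · · · · · · · · ·

Answer: 27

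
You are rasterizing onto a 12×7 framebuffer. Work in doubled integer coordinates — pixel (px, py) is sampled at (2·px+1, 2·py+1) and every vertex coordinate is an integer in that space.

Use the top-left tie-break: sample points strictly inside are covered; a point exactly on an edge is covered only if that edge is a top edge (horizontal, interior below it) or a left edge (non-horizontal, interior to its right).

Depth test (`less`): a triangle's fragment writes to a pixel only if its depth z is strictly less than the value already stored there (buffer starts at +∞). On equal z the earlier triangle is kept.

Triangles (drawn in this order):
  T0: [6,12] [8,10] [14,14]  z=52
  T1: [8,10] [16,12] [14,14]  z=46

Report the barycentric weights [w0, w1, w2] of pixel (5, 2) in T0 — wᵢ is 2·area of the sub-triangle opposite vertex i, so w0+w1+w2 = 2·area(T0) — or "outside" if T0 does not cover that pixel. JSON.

T0:
  2·area = 20
  edge (6, 12)→(8, 10): d=(2,-2) top-left  bias=+0
  edge (8, 10)→(14, 14): d=(6,4) right/bottom  bias=-1
  edge (14, 14)→(6, 12): d=(-8,-2) top-left  bias=+0
    (8,0)@(17, 1): e=[0,-90,110] → ·  [on edge]
    (7,1)@(15, 3): e=[0,-70,90] → ·  [on edge]
    (6,2)@(13, 5): e=[0,-50,70] → ·  [on edge]
    (5,3)@(11, 7): e=[0,-30,50] → ·  [on edge]
    (4,4)@(9, 9): e=[0,-10,30] → ·  [on edge]
    (3,5)@(7, 11): e=[0,10,10] → █  [on edge]
    (4,5)@(9, 11): e=[4,2,14] → █
    (5,5)@(11, 11): e=[8,-6,18] → ·
    (2,6)@(5, 13): e=[0,30,-10] → ·  [on edge]
    (3,6)@(7, 13): e=[4,22,-6] → ·
    (4,6)@(9, 13): e=[8,14,-2] → ·
    (5,6)@(11, 13): e=[12,6,2] → █
  covered (3 px):
    · · · · · · · · · · · ·
    · · · · · · · · · · · ·
    · · · · · · · · · · · ·
    · · · · · · · · · · · ·
    · · · · · · · · · · · ·
    · · · █ █ · · · · · · ·
    · · · · · █ · · · · · ·
T1:
  2·area = 20
  edge (8, 10)→(16, 12): d=(8,2) right/bottom  bias=-1
  edge (16, 12)→(14, 14): d=(-2,2) right/bottom  bias=-1
  edge (14, 14)→(8, 10): d=(-6,-4) top-left  bias=+0
    (11,2)@(23, 5): e=[-70,0,90] → ·  [on edge]
    (10,3)@(21, 7): e=[-50,0,70] → ·  [on edge]
    (9,4)@(19, 9): e=[-30,0,50] → ·  [on edge]
    (5,5)@(11, 11): e=[2,12,6] → █
    (6,5)@(13, 11): e=[-2,8,14] → ·
    (8,5)@(17, 11): e=[-10,0,30] → ·  [on edge]
    (5,6)@(11, 13): e=[18,8,-6] → ·
    (6,6)@(13, 13): e=[14,4,2] → █
    (7,6)@(15, 13): e=[10,0,10] → ·  [on edge]
  covered (2 px):
    · · · · · · · · · · · ·
    · · · · · · · · · · · ·
    · · · · · · · · · · · ·
    · · · · · · · · · · · ·
    · · · · · · · · · · · ·
    · · · · · █ · · · · · ·
    · · · · · · █ · · · · ·

Answer: "outside"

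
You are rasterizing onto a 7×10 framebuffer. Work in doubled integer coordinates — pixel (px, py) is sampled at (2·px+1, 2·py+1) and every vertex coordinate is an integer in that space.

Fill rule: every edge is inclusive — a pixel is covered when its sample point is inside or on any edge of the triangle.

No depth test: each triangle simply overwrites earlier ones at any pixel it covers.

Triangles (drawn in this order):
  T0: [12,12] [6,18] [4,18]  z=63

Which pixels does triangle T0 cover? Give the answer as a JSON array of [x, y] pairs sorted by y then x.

T0:
  2·area = 12
  edge (12, 12)→(6, 18): d=(-6,6) inclusive
  edge (6, 18)→(4, 18): d=(-2,0) inclusive
  edge (4, 18)→(12, 12): d=(8,-6) inclusive
    (6,5)@(13, 11): e=[0,14,-2] → ·  [on edge]
    (5,6)@(11, 13): e=[0,10,2] → #  [on edge]
    (6,6)@(13, 13): e=[-12,10,14] → ·
    (4,7)@(9, 15): e=[0,6,6] → #  [on edge]
    (5,7)@(11, 15): e=[-12,6,18] → ·
    (3,8)@(7, 17): e=[0,2,10] → #  [on edge]
    (4,8)@(9, 17): e=[-12,2,22] → ·
    (2,9)@(5, 19): e=[0,-2,14] → ·  [on edge]
    (3,9)@(7, 19): e=[-12,-2,26] → ·
  covered (3 px):
    · · · · · · ·
    · · · · · · ·
    · · · · · · ·
    · · · · · · ·
    · · · · · · ·
    · · · · · · ·
    · · · · · # ·
    · · · · # · ·
    · · · # · · ·
    · · · · · · ·

Result: [[5,6],[4,7],[3,8]]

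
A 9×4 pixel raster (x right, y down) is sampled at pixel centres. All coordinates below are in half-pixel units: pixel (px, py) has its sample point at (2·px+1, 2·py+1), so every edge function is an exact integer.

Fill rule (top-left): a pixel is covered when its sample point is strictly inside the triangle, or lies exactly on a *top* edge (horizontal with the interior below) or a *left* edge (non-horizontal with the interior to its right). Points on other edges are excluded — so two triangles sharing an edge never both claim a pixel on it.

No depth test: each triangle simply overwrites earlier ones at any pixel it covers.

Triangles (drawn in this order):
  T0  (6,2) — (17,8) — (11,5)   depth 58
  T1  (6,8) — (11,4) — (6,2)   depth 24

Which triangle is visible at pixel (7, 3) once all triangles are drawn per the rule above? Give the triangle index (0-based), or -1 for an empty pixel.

T0:
  2·area = 3
  edge (6, 2)→(17, 8): d=(11,6) right/bottom  bias=-1
  edge (17, 8)→(11, 5): d=(-6,-3) top-left  bias=+0
  edge (11, 5)→(6, 2): d=(-5,-3) top-left  bias=+0
    (1,0)@(3, 1): e=[7,0,-4] → .  [on edge]
    (3,1)@(7, 3): e=[5,0,-2] → .  [on edge]
    (5,2)@(11, 5): e=[3,0,0] → X  [on edge]
    (6,2)@(13, 5): e=[-9,6,6] → .
    (5,3)@(11, 7): e=[25,-12,-10] → .
    (7,3)@(15, 7): e=[1,0,2] → X  [on edge]
    (8,3)@(17, 7): e=[-11,6,8] → .
  covered (2 px):
    . . . . . . . . .
    . . . . . . . . .
    . . . . . X . . .
    . . . . . . . X .
T1:
  2·area = 30  (B↔C swapped to make it positive)
  edge (6, 8)→(6, 2): d=(0,-6) top-left  bias=+0
  edge (6, 2)→(11, 4): d=(5,2) right/bottom  bias=-1
  edge (11, 4)→(6, 8): d=(-5,4) right/bottom  bias=-1
    (3,1)@(7, 3): e=[6,3,21] → X
    (4,1)@(9, 3): e=[18,-1,13] → .
    (3,2)@(7, 5): e=[6,13,11] → X
    (4,2)@(9, 5): e=[18,9,3] → X
    (5,2)@(11, 5): e=[30,5,-5] → .
    (3,3)@(7, 7): e=[6,23,1] → X
    (4,3)@(9, 7): e=[18,19,-7] → .
  covered (4 px):
    . . . . . . . . .
    . . . X . . . . .
    . . . X X . . . .
    . . . X . . . . .

Z-buffer (winner per pixel, '.' = empty):
  . . . . . . . . .
  . . . 1 . . . . .
  . . . 1 1 0 . . .
  . . . 1 . . . 0 .

Final: 0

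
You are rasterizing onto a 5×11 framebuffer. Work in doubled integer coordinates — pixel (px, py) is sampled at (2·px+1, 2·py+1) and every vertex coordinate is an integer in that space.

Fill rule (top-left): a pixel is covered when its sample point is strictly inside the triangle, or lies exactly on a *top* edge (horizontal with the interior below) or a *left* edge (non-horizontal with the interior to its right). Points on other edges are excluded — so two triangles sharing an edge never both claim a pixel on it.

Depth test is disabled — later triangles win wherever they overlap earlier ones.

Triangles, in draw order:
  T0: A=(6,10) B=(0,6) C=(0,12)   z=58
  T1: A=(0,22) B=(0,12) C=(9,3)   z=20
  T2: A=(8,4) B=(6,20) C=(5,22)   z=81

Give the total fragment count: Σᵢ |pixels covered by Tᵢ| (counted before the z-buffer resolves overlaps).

T0:
  2·area = 36  (B↔C swapped to make it positive)
  edge (6, 10)→(0, 12): d=(-6,2) right/bottom  bias=-1
  edge (0, 12)→(0, 6): d=(0,-6) top-left  bias=+0
  edge (0, 6)→(6, 10): d=(6,4) right/bottom  bias=-1
    (0,3)@(1, 7): e=[28,6,2] → █
    (1,3)@(3, 7): e=[24,18,-6] → ·
    (0,4)@(1, 9): e=[16,6,14] → █
    (1,4)@(3, 9): e=[12,18,6] → █
    (2,4)@(5, 9): e=[8,30,-2] → ·
    (4,4)@(9, 9): e=[0,54,-18] → ·  [on edge]
    (0,5)@(1, 11): e=[4,6,26] → █
    (1,5)@(3, 11): e=[0,18,18] → ·  [on edge]
    (0,6)@(1, 13): e=[-8,6,38] → ·
  covered (4 px):
    · · · · ·
    · · · · ·
    · · · · ·
    █ · · · ·
    █ █ · · ·
    █ · · · ·
    · · · · ·
    · · · · ·
    · · · · ·
    · · · · ·
    · · · · ·
T1:
  2·area = 90
  edge (0, 22)→(0, 12): d=(0,-10) top-left  bias=+0
  edge (0, 12)→(9, 3): d=(9,-9) top-left  bias=+0
  edge (9, 3)→(0, 22): d=(-9,19) right/bottom  bias=-1
    (4,1)@(9, 3): e=[90,0,0] → ·  [on edge]
    (3,2)@(7, 5): e=[70,0,20] → █  [on edge]
    (4,2)@(9, 5): e=[90,18,-18] → ·
    (2,3)@(5, 7): e=[50,0,40] → █  [on edge]
    (4,3)@(9, 7): e=[90,36,-36] → ·
    (1,4)@(3, 9): e=[30,0,60] → █  [on edge]
    (3,4)@(7, 9): e=[70,36,-16] → ·
    (0,5)@(1, 11): e=[10,0,80] → █  [on edge]
    (3,5)@(7, 11): e=[70,54,-34] → ·
    (0,6)@(1, 13): e=[10,18,62] → █
    (2,6)@(5, 13): e=[50,54,-14] → ·
    (0,7)@(1, 15): e=[10,36,44] → █
  covered (14 px):
    · · · · ·
    · · · · ·
    · · · █ ·
    · · █ █ ·
    · █ █ · ·
    █ █ █ · ·
    █ █ · · ·
    █ █ · · ·
    █ · · · ·
    █ · · · ·
    · · · · ·
T2:
  2·area = 12
  edge (8, 4)→(6, 20): d=(-2,16) right/bottom  bias=-1
  edge (6, 20)→(5, 22): d=(-1,2) right/bottom  bias=-1
  edge (5, 22)→(8, 4): d=(3,-18) top-left  bias=+0
    (3,5)@(7, 11): e=[2,7,3] → █
    (4,5)@(9, 11): e=[-30,3,39] → ·
    (3,6)@(7, 13): e=[-2,5,9] → ·
  covered (1 px):
    · · · · ·
    · · · · ·
    · · · · ·
    · · · · ·
    · · · · ·
    · · · █ ·
    · · · · ·
    · · · · ·
    · · · · ·
    · · · · ·
    · · · · ·

Result: 19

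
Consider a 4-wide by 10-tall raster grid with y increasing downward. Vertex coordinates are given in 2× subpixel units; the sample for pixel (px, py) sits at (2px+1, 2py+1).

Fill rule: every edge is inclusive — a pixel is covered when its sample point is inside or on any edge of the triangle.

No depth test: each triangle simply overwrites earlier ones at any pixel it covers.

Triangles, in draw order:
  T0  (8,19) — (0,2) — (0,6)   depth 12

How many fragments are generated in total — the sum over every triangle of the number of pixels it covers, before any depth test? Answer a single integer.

T0:
  2·area = 32  (B↔C swapped to make it positive)
  edge (8, 19)→(0, 6): d=(-8,-13) inclusive
  edge (0, 6)→(0, 2): d=(0,-4) inclusive
  edge (0, 2)→(8, 19): d=(8,17) inclusive
    (0,2)@(1, 5): e=[21,4,7] → #
    (1,2)@(3, 5): e=[47,12,-27] → ·
    (0,3)@(1, 7): e=[5,4,23] → #
    (1,3)@(3, 7): e=[31,12,-11] → ·
    (0,4)@(1, 9): e=[-11,4,39] → ·
    (1,4)@(3, 9): e=[15,12,5] → #
    (2,4)@(5, 9): e=[41,20,-29] → ·
    (1,5)@(3, 11): e=[-1,12,21] → ·
    (2,6)@(5, 13): e=[9,20,3] → #
    (3,6)@(7, 13): e=[35,28,-31] → ·
    (2,7)@(5, 15): e=[-7,20,19] → ·
    (3,8)@(7, 17): e=[3,28,1] → #
  covered (5 px):
    · · · ·
    · · · ·
    # · · ·
    # · · ·
    · # · ·
    · · · ·
    · · # ·
    · · · ·
    · · · #
    · · · ·

Answer: 5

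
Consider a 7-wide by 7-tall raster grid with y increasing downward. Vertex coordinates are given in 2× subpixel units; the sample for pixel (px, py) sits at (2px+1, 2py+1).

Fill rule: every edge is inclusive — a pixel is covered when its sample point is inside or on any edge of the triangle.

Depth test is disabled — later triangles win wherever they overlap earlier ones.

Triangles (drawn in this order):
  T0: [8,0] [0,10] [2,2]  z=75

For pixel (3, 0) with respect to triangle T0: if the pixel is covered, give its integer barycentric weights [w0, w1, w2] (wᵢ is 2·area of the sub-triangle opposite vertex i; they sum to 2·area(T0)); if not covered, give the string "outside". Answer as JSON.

T0:
  2·area = 44
  edge (8, 0)→(0, 10): d=(-8,10) inclusive
  edge (0, 10)→(2, 2): d=(2,-8) inclusive
  edge (2, 2)→(8, 0): d=(6,-2) inclusive
    (2,0)@(5, 1): e=[22,22,0] → █  [on edge]
    (3,0)@(7, 1): e=[2,38,4] → █
    (4,0)@(9, 1): e=[-18,54,8] → ·
    (1,1)@(3, 3): e=[26,10,8] → █
    (3,1)@(7, 3): e=[-14,42,16] → ·
    (1,2)@(3, 5): e=[10,14,20] → █
    (2,2)@(5, 5): e=[-10,30,24] → ·
    (0,3)@(1, 7): e=[14,2,28] → █
    (1,3)@(3, 7): e=[-6,18,32] → ·
    (0,4)@(1, 9): e=[-2,6,40] → ·
  covered (6 px):
    · · █ █ · · ·
    · █ █ · · · ·
    · █ · · · · ·
    █ · · · · · ·
    · · · · · · ·
    · · · · · · ·
    · · · · · · ·

Answer: [38,4,2]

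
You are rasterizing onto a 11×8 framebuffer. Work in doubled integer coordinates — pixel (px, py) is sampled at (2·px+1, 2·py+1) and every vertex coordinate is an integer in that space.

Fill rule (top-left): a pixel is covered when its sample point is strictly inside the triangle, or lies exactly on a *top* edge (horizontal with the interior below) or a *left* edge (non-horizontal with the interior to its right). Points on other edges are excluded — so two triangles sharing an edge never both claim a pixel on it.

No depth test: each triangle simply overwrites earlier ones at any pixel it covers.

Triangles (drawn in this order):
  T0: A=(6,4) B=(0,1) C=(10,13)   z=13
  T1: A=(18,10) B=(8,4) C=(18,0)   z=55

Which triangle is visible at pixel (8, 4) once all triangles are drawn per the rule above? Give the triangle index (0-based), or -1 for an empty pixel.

T0:
  2·area = 42  (B↔C swapped to make it positive)
  edge (6, 4)→(10, 13): d=(4,9) right/bottom  bias=-1
  edge (10, 13)→(0, 1): d=(-10,-12) top-left  bias=+0
  edge (0, 1)→(6, 4): d=(6,3) right/bottom  bias=-1
    (1,1)@(3, 3): e=[23,16,3] → █
    (2,1)@(5, 3): e=[5,40,-3] → ·
    (1,2)@(3, 5): e=[31,-4,15] → ·
    (2,2)@(5, 5): e=[13,20,9] → █
    (3,2)@(7, 5): e=[-5,44,3] → ·
    (2,3)@(5, 7): e=[21,0,21] → █  [on edge]
    (3,3)@(7, 7): e=[3,24,15] → █
    (4,3)@(9, 7): e=[-15,48,9] → ·
    (2,4)@(5, 9): e=[29,-20,33] → ·
    (3,4)@(7, 9): e=[11,4,27] → █
    (4,4)@(9, 9): e=[-7,28,21] → ·
    (3,5)@(7, 11): e=[19,-16,39] → ·
  covered (6 px):
    · · · · · · · · · · ·
    · █ · · · · · · · · ·
    · · █ · · · · · · · ·
    · · █ █ · · · · · · ·
    · · · █ · · · · · · ·
    · · · · █ · · · · · ·
    · · · · · · · · · · ·
    · · · · · · · · · · ·
T1:
  2·area = 100
  edge (18, 10)→(8, 4): d=(-10,-6) top-left  bias=+0
  edge (8, 4)→(18, 0): d=(10,-4) top-left  bias=+0
  edge (18, 0)→(18, 10): d=(0,10) right/bottom  bias=-1
    (1,0)@(3, 1): e=[0,-50,150] → ·  [on edge]
    (8,0)@(17, 1): e=[84,6,10] → █
    (9,0)@(19, 1): e=[96,14,-10] → ·
    (5,1)@(11, 3): e=[28,2,70] → █
    (6,1)@(13, 3): e=[40,10,50] → █
    (7,1)@(15, 3): e=[52,18,30] → █
    (9,1)@(19, 3): e=[76,34,-10] → ·
    (5,2)@(11, 5): e=[8,22,70] → █
    (9,2)@(19, 5): e=[56,54,-10] → ·
    (5,3)@(11, 7): e=[-12,42,70] → ·
    (6,3)@(13, 7): e=[0,50,50] → █  [on edge]
    (9,3)@(19, 7): e=[36,74,-10] → ·
  covered (13 px):
    · · · · · · · · █ · ·
    · · · · · █ █ █ █ · ·
    · · · · · █ █ █ █ · ·
    · · · · · · █ █ █ · ·
    · · · · · · · · █ · ·
    · · · · · · · · · · ·
    · · · · · · · · · · ·
    · · · · · · · · · · ·

Z-buffer (winner per pixel, '.' = empty):
  . . . . . . . . 1 . .
  . 0 . . . 1 1 1 1 . .
  . . 0 . . 1 1 1 1 . .
  . . 0 0 . . 1 1 1 . .
  . . . 0 . . . . 1 . .
  . . . . 0 . . . . . .
  . . . . . . . . . . .
  . . . . . . . . . . .

Final: 1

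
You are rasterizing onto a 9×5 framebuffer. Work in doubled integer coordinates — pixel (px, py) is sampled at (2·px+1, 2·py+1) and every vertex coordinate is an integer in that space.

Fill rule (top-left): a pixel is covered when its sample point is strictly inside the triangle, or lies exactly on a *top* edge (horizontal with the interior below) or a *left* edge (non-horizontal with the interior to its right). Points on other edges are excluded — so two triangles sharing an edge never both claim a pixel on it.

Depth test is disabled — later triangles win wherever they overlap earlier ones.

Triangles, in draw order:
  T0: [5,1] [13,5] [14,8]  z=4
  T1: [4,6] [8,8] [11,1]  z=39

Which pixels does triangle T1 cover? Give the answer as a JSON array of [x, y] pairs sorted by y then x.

T0:
  2·area = 20
  edge (5, 1)→(13, 5): d=(8,4) right/bottom  bias=-1
  edge (13, 5)→(14, 8): d=(1,3) right/bottom  bias=-1
  edge (14, 8)→(5, 1): d=(-9,-7) top-left  bias=+0
    (2,0)@(5, 1): e=[0,20,0] → ·  [on edge]
    (4,1)@(9, 3): e=[0,10,10] → ·  [on edge]
    (5,2)@(11, 5): e=[8,6,6] → #
    (6,2)@(13, 5): e=[0,0,20] → ·  [on edge]
    (5,3)@(11, 7): e=[24,8,-12] → ·
    (6,3)@(13, 7): e=[16,2,2] → #
    (7,3)@(15, 7): e=[8,-4,16] → ·
    (8,3)@(17, 7): e=[0,-10,30] → ·  [on edge]
    (6,4)@(13, 9): e=[32,4,-16] → ·
  covered (2 px):
    · · · · · · · · ·
    · · · · · · · · ·
    · · · · · # · · ·
    · · · · · · # · ·
    · · · · · · · · ·
T1:
  2·area = 34  (B↔C swapped to make it positive)
  edge (4, 6)→(11, 1): d=(7,-5) top-left  bias=+0
  edge (11, 1)→(8, 8): d=(-3,7) right/bottom  bias=-1
  edge (8, 8)→(4, 6): d=(-4,-2) top-left  bias=+0
    (5,0)@(11, 1): e=[0,0,34] → ·  [on edge]
    (4,1)@(9, 3): e=[4,8,22] → #
    (5,1)@(11, 3): e=[14,-6,26] → ·
    (3,2)@(7, 5): e=[8,16,10] → #
    (5,2)@(11, 5): e=[28,-12,18] → ·
    (3,3)@(7, 7): e=[22,10,2] → #
    (4,3)@(9, 7): e=[32,-4,6] → ·
    (3,4)@(7, 9): e=[36,4,-6] → ·
  covered (4 px):
    · · · · · · · · ·
    · · · · # · · · ·
    · · · # # · · · ·
    · · · # · · · · ·
    · · · · · · · · ·

Result: [[4,1],[3,2],[4,2],[3,3]]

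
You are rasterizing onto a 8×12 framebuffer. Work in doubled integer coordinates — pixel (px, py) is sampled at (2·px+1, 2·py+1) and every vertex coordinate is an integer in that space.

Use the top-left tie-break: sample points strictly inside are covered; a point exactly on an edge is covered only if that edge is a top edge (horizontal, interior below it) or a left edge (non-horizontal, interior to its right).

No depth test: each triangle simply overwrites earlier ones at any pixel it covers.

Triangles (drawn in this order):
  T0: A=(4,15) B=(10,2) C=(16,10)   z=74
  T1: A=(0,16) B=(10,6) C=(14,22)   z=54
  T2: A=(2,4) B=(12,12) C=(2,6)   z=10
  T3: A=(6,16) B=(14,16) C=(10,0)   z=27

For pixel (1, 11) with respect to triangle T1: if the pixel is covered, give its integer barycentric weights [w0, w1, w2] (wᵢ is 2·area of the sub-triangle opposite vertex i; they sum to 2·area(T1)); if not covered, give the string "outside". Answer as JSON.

T0:
  2·area = 126
  edge (4, 15)→(10, 2): d=(6,-13) top-left  bias=+0
  edge (10, 2)→(16, 10): d=(6,8) right/bottom  bias=-1
  edge (16, 10)→(4, 15): d=(-12,5) right/bottom  bias=-1
    (4,2)@(9, 5): e=[5,26,95] → █
    (5,2)@(11, 5): e=[31,10,85] → █
    (6,2)@(13, 5): e=[57,-6,75] → ·
    (4,3)@(9, 7): e=[17,38,71] → █
    (6,3)@(13, 7): e=[69,6,51] → █
    (7,3)@(15, 7): e=[95,-10,41] → ·
    (3,4)@(7, 9): e=[3,66,57] → █
    (7,4)@(15, 9): e=[107,2,17] → █
    (3,5)@(7, 11): e=[15,78,33] → █
    (7,5)@(15, 11): e=[119,14,-7] → ·
    (2,6)@(5, 13): e=[1,106,19] → █
    (4,6)@(9, 13): e=[53,74,-1] → ·
  covered (16 px):
    · · · · · · · ·
    · · · · · · · ·
    · · · · █ █ · ·
    · · · · █ █ █ ·
    · · · █ █ █ █ █
    · · · █ █ █ █ ·
    · · █ █ · · · ·
    · · · · · · · ·
    · · · · · · · ·
    · · · · · · · ·
    · · · · · · · ·
    · · · · · · · ·
T1:
  2·area = 200
  edge (0, 16)→(10, 6): d=(10,-10) top-left  bias=+0
  edge (10, 6)→(14, 22): d=(4,16) right/bottom  bias=-1
  edge (14, 22)→(0, 16): d=(-14,-6) top-left  bias=+0
    (7,0)@(15, 1): e=[0,-100,300] → ·  [on edge]
    (6,1)@(13, 3): e=[0,-60,260] → ·  [on edge]
    (5,2)@(11, 5): e=[0,-20,220] → ·  [on edge]
    (4,3)@(9, 7): e=[0,20,180] → █  [on edge]
    (5,3)@(11, 7): e=[20,-12,192] → ·
    (3,4)@(7, 9): e=[0,60,140] → █  [on edge]
    (5,4)@(11, 9): e=[40,-4,164] → ·
    (2,5)@(5, 11): e=[0,100,100] → █  [on edge]
    (5,5)@(11, 11): e=[60,4,136] → █
    (6,5)@(13, 11): e=[80,-28,148] → ·
    (1,6)@(3, 13): e=[0,140,60] → █  [on edge]
    (6,6)@(13, 13): e=[100,-20,120] → ·
    (0,7)@(1, 15): e=[0,180,20] → █  [on edge]
    (3,9)@(7, 19): e=[100,100,0] → █  [on edge]
  covered (28 px):
    · · · · · · · ·
    · · · · · · · ·
    · · · · · · · ·
    · · · · █ · · ·
    · · · █ █ · · ·
    · · █ █ █ █ · ·
    · █ █ █ █ █ · ·
    █ █ █ █ █ █ · ·
    · █ █ █ █ █ · ·
    · · · █ █ █ █ ·
    · · · · · · █ ·
    · · · · · · · ·
T2:
  2·area = 20
  edge (2, 4)→(12, 12): d=(10,8) right/bottom  bias=-1
  edge (12, 12)→(2, 6): d=(-10,-6) top-left  bias=+0
  edge (2, 6)→(2, 4): d=(0,-2) top-left  bias=+0
    (1,2)@(3, 5): e=[2,16,2] → █
    (2,2)@(5, 5): e=[-14,28,6] → ·
    (1,3)@(3, 7): e=[22,-4,2] → ·
    (2,3)@(5, 7): e=[6,8,6] → █
    (3,3)@(7, 7): e=[-10,20,10] → ·
    (2,4)@(5, 9): e=[26,-12,6] → ·
    (3,4)@(7, 9): e=[10,0,10] → █  [on edge]
    (4,4)@(9, 9): e=[-6,12,14] → ·
    (3,5)@(7, 11): e=[30,-20,10] → ·
  covered (3 px):
    · · · · · · · ·
    · · · · · · · ·
    · █ · · · · · ·
    · · █ · · · · ·
    · · · █ · · · ·
    · · · · · · · ·
    · · · · · · · ·
    · · · · · · · ·
    · · · · · · · ·
    · · · · · · · ·
    · · · · · · · ·
    · · · · · · · ·
T3:
  2·area = 128  (B↔C swapped to make it positive)
  edge (6, 16)→(10, 0): d=(4,-16) top-left  bias=+0
  edge (10, 0)→(14, 16): d=(4,16) right/bottom  bias=-1
  edge (14, 16)→(6, 16): d=(-8,0) right/bottom  bias=-1
    (4,2)@(9, 5): e=[4,36,88] → █
    (5,2)@(11, 5): e=[36,4,88] → █
    (6,2)@(13, 5): e=[68,-28,88] → ·
    (4,3)@(9, 7): e=[12,44,72] → █
    (6,3)@(13, 7): e=[76,-20,72] → ·
    (4,4)@(9, 9): e=[20,52,56] → █
    (6,4)@(13, 9): e=[84,-12,56] → ·
    (4,5)@(9, 11): e=[28,60,40] → █
    (6,5)@(13, 11): e=[92,-4,40] → ·
    (3,6)@(7, 13): e=[4,100,24] → █
    (6,6)@(13, 13): e=[100,4,24] → █
    (7,6)@(15, 13): e=[132,-28,24] → ·
  covered (16 px):
    · · · · · · · ·
    · · · · · · · ·
    · · · · █ █ · ·
    · · · · █ █ · ·
    · · · · █ █ · ·
    · · · · █ █ · ·
    · · · █ █ █ █ ·
    · · · █ █ █ █ ·
    · · · · · · · ·
    · · · · · · · ·
    · · · · · · · ·
    · · · · · · · ·

Final: "outside"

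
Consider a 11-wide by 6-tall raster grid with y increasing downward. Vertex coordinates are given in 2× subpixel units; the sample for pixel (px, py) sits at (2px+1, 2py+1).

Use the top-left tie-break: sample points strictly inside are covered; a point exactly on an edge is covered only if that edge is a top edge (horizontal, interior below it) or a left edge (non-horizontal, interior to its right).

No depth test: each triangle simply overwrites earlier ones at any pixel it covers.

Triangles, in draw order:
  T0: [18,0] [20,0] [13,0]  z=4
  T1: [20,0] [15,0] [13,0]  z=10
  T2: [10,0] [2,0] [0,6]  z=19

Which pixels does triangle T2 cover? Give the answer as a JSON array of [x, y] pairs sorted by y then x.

T0:
  degenerate (2·area = 0) — covers nothing
T1:
  degenerate (2·area = 0) — covers nothing
T2:
  2·area = 48  (B↔C swapped to make it positive)
  edge (10, 0)→(0, 6): d=(-10,6) right/bottom  bias=-1
  edge (0, 6)→(2, 0): d=(2,-6) top-left  bias=+0
  edge (2, 0)→(10, 0): d=(8,0) top-left  bias=+0
    (1,0)@(3, 1): e=[32,8,8] → █
    (2,0)@(5, 1): e=[20,20,8] → █
    (3,0)@(7, 1): e=[8,32,8] → █
    (4,0)@(9, 1): e=[-4,44,8] → ·
    (0,1)@(1, 3): e=[24,0,24] → █  [on edge]
    (2,1)@(5, 3): e=[0,24,24] → ·  [on edge]
    (3,1)@(7, 3): e=[-12,36,24] → ·
    (0,2)@(1, 5): e=[4,4,40] → █
    (1,2)@(3, 5): e=[-8,16,40] → ·
    (0,3)@(1, 7): e=[-16,8,56] → ·
  covered (6 px):
    · █ █ █ · · · · · · ·
    █ █ · · · · · · · · ·
    █ · · · · · · · · · ·
    · · · · · · · · · · ·
    · · · · · · · · · · ·
    · · · · · · · · · · ·

Final: [[1,0],[2,0],[3,0],[0,1],[1,1],[0,2]]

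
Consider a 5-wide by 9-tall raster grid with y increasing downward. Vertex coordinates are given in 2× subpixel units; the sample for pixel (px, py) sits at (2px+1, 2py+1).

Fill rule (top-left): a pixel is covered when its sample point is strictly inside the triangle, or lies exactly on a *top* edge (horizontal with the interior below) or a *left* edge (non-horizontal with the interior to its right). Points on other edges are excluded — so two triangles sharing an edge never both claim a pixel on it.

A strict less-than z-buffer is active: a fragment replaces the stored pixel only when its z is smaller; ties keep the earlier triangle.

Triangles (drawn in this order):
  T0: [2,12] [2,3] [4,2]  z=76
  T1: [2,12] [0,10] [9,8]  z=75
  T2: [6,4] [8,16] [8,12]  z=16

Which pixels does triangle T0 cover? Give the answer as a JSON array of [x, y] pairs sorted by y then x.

T0:
  2·area = 18
  edge (2, 12)→(2, 3): d=(0,-9) top-left  bias=+0
  edge (2, 3)→(4, 2): d=(2,-1) top-left  bias=+0
  edge (4, 2)→(2, 12): d=(-2,10) right/bottom  bias=-1
    (1,1)@(3, 3): e=[9,1,8] → X
    (2,1)@(5, 3): e=[27,3,-12] → .
    (1,2)@(3, 5): e=[9,5,4] → X
    (2,2)@(5, 5): e=[27,7,-16] → .
    (1,3)@(3, 7): e=[9,9,0] → .  [on edge]
    (0,8)@(1, 17): e=[-9,27,0] → .  [on edge]
  covered (2 px):
    . . . . .
    . X . . .
    . X . . .
    . . . . .
    . . . . .
    . . . . .
    . . . . .
    . . . . .
    . . . . .
T1:
  2·area = 22
  edge (2, 12)→(0, 10): d=(-2,-2) top-left  bias=+0
  edge (0, 10)→(9, 8): d=(9,-2) top-left  bias=+0
  edge (9, 8)→(2, 12): d=(-7,4) right/bottom  bias=-1
    (2,4)@(5, 9): e=[12,1,9] → X
    (3,4)@(7, 9): e=[16,5,1] → X
    (4,4)@(9, 9): e=[20,9,-7] → .
    (0,5)@(1, 11): e=[0,11,11] → X  [on edge]
    (1,5)@(3, 11): e=[4,15,3] → X
    (2,5)@(5, 11): e=[8,19,-5] → .
    (3,5)@(7, 11): e=[12,23,-13] → .
    (0,6)@(1, 13): e=[-4,29,-3] → .
    (1,6)@(3, 13): e=[0,33,-11] → .  [on edge]
    (2,7)@(5, 15): e=[0,55,-33] → .  [on edge]
    (3,8)@(7, 17): e=[0,77,-55] → .  [on edge]
  covered (4 px):
    . . . . .
    . . . . .
    . . . . .
    . . . . .
    . . X X .
    X X . . .
    . . . . .
    . . . . .
    . . . . .
T2:
  2·area = 8  (B↔C swapped to make it positive)
  edge (6, 4)→(8, 12): d=(2,8) right/bottom  bias=-1
  edge (8, 12)→(8, 16): d=(0,4) right/bottom  bias=-1
  edge (8, 16)→(6, 4): d=(-2,-12) top-left  bias=+0
    (3,4)@(7, 9): e=[2,4,2] → X
    (4,4)@(9, 9): e=[-14,-4,26] → .
    (3,5)@(7, 11): e=[6,4,-2] → .
  covered (1 px):
    . . . . .
    . . . . .
    . . . . .
    . . . . .
    . . . X .
    . . . . .
    . . . . .
    . . . . .
    . . . . .

Final: [[1,1],[1,2]]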